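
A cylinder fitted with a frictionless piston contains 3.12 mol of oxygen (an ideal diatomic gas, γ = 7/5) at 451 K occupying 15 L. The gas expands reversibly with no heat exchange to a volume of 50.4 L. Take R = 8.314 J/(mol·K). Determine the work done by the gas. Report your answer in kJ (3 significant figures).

W ≈ 11.2 kJ

Adiabatic: TV^(γ−1) = const with γ = 7/5.
T₂ = T₁ (V₁/V₂)^(γ−1) = 451 × (15/50.4)^0.4 = 451 × 0.6158 = 277.7 K.
W_by = nCᵥ(T₁ − T₂) = (3.12)(20.79)(451 − 277.7) = 11236 J.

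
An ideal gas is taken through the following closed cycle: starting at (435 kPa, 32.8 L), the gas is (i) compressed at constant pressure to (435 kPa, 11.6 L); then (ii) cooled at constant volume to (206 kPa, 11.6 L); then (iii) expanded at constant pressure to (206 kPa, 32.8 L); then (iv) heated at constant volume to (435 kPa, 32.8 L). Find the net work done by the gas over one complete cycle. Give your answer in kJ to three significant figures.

W_net ≈ -4.85 kJ

Constant-volume legs do no work.
W(i) = (435)(11.6 − 32.8) = -9222 J; W(iii) = (206)(32.8 − 11.6) = 4367 J.
W_net = -9222 + 4367 = -4855 J (the counter-clockwise enclosed area).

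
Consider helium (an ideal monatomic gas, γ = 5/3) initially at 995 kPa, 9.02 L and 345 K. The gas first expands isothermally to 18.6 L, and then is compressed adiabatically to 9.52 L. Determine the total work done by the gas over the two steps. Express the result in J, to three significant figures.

Step 1 (isothermal): W = P₁V₁ ln(V₂/V₁) = (8975) ln(18.6/9.02) = 6495 J.
After step 1: P = 482.5 kPa, V = 18.6 L, T = 345 K.
Step 2 (adiabatic): W = (P₁V₁ − P₂V₂)/(γ−1) = (8975 − 14026)/0.667 = -7577 J.
W_total = 6495 − 7577 = -1082 J.

W_total ≈ -1080 J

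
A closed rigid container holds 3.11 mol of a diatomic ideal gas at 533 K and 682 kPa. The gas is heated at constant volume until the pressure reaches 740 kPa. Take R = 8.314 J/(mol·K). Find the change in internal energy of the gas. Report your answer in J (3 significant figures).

Constant volume ⇒ W = 0, so Q = ΔU = nCᵥΔT with Cᵥ = 5R/2 = 20.79 J/(mol·K).
At constant V, T₂/T₁ = P₂/P₁ ⇒ ΔT = T₁(P₂/P₁ − 1) = 533·(740/682 − 1) = 45.33 K.
ΔU = (3.11)(20.79)(45.33) = 2930 J.

ΔU ≈ 2930 J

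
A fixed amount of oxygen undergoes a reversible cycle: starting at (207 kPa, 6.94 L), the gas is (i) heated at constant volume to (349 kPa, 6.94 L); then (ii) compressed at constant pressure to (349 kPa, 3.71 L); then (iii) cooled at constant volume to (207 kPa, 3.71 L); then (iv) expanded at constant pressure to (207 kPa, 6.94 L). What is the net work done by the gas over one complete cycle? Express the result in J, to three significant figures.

Constant-volume legs do no work.
W(ii) = (349)(3.71 − 6.94) = -1127 J; W(iv) = (207)(6.94 − 3.71) = 668.6 J.
W_net = -1127 + 668.6 = -458.7 J (the counter-clockwise enclosed area).

W_net ≈ -459 J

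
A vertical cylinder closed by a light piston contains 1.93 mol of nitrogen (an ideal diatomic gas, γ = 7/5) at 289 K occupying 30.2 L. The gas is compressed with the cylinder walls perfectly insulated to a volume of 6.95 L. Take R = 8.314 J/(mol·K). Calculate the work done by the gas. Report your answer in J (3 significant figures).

Adiabatic: TV^(γ−1) = const with γ = 7/5.
T₂ = T₁ (V₁/V₂)^(γ−1) = 289 × (30.2/6.95)^0.4 = 289 × 1.8 = 520.1 K.
W_by = nCᵥ(T₁ − T₂) = (1.93)(20.79)(289 − 520.1) = -9272 J.

W ≈ -9270 J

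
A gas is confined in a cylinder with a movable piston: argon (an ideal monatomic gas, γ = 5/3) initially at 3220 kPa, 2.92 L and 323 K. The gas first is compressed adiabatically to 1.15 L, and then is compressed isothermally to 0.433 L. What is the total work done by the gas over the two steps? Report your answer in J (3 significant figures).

W_total ≈ -29200 J

Step 1 (adiabatic): W = (P₁V₁ − P₂V₂)/(γ−1) = (9402 − 17500)/0.667 = -12146 J.
After step 1: P = 15217 kPa, V = 1.15 L, T = 601.2 K.
Step 2 (isothermal): W = P₁V₁ ln(V₂/V₁) = (17500) ln(0.433/1.15) = -17093 J.
W_total = -12146 − 17093 = -29239 J.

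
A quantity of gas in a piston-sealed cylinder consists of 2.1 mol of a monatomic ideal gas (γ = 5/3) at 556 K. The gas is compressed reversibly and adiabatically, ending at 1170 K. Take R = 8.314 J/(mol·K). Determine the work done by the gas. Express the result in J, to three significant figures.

Adiabatic ⇒ Q = 0, so W_by = −ΔU = nCᵥ(T₁ − T₂).
Cᵥ = 3R/2 = 12.47 J/(mol·K).
W = (2.1)(12.47)(556 − 1170) = -16080 J.

W ≈ -16100 J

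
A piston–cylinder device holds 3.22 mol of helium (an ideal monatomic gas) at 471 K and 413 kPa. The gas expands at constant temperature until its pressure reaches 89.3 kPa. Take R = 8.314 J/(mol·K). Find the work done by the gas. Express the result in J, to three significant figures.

Isothermal process: W = nRT ln(V₂/V₁) = nRT ln(P₁/P₂).
W = (3.22)(8.314)(471) × ln(413/89.3)
  = 12609 × ln(4.625) = 12609 × 1.531
W_by_gas = 19310 J.

W ≈ 19300 J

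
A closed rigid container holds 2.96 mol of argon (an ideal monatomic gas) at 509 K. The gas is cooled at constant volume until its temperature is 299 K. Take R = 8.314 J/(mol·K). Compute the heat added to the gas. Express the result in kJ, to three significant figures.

Q ≈ -7.75 kJ

Constant volume ⇒ W = 0, so Q = ΔU = nCᵥΔT with Cᵥ = 3R/2 = 12.47 J/(mol·K).
ΔU = (2.96)(12.47)(299 − 509) = -7752 J.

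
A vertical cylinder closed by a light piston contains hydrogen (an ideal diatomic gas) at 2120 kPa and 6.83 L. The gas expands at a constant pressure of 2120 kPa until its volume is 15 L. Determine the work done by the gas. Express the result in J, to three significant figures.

Isobaric: W = P ΔV.
W = (2120 kPa)(15 − 6.83 L) = (2120)(8.17) = 17320 J.

W ≈ 17300 J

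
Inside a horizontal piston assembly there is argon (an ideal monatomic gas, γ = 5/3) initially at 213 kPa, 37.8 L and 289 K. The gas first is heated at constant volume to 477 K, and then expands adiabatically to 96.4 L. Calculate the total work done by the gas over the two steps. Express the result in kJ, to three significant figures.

Step 1 (isochoric): W = 0 (constant volume).
After step 1: P = 351.6 kPa (V unchanged).
Step 2 (adiabatic): W = (P₁V₁ − P₂V₂)/(γ−1) = (13289 − 7119)/0.667 = 9255 J.
W_total = 0 + 9255 = 9255 J.

W_total ≈ 9.25 kJ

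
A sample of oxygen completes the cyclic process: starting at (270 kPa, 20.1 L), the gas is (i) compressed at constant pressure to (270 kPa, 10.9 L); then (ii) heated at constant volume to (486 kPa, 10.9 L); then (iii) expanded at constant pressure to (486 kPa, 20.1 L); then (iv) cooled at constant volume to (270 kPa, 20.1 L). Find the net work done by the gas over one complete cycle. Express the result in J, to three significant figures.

Constant-volume legs do no work.
W(i) = (270)(10.9 − 20.1) = -2484 J; W(iii) = (486)(20.1 − 10.9) = 4471 J.
W_net = -2484 + 4471 = 1987 J (the clockwise enclosed area).

W_net ≈ 1990 J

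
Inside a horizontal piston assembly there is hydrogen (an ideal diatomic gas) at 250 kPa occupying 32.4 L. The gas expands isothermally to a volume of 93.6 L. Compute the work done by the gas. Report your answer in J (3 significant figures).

W ≈ 8590 J

Isothermal: W = nRT ln(V₂/V₁) = P₁V₁ ln(V₂/V₁).
P₁V₁ = (250 kPa)(32.4 L) = 8100 J.
W = 8100 × ln(93.6/32.4) = 8100 × 1.061
W_by_gas = 8593 J.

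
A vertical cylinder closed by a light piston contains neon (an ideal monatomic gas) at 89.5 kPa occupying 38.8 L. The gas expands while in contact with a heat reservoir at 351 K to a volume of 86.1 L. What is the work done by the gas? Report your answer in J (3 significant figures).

Isothermal: W = nRT ln(V₂/V₁) = P₁V₁ ln(V₂/V₁).
P₁V₁ = (89.5 kPa)(38.8 L) = 3473 J.
W = 3473 × ln(86.1/38.8) = 3473 × 0.7971
W_by_gas = 2768 J.

W ≈ 2770 J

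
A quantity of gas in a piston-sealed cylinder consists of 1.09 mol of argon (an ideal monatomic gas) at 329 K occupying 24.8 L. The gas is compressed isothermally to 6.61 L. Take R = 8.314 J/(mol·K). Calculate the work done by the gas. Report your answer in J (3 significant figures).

W ≈ -3940 J

Isothermal: W = nRT ln(V₂/V₁).
W = (1.09)(8.314)(329) × ln(6.61/24.8)
  = 2981 × -1.322
W_by_gas = -3942 J.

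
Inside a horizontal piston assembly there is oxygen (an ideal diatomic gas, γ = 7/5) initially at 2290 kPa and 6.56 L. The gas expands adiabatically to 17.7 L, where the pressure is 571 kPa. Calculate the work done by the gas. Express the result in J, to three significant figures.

Adiabatic: W = (P₁V₁ − P₂V₂)/(γ − 1) with γ = 7/5.
P₁V₁ = 15022 J, P₂V₂ = 10107 J.
W = (15022 − 10107) / 0.4 = 12289 J.

W ≈ 12300 J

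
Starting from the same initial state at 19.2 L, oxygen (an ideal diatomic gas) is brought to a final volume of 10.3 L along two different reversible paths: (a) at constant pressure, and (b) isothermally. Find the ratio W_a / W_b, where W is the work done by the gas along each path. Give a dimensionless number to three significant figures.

Path (a) isobaric: W = P₁(V₂ − V₁) → W_a/(P₁V₁) = -0.4635.
Path (b) isothermal: W = P₁V₁ ln(V₂/V₁) → W_b/(P₁V₁) = -0.6228.
W_a / W_b = -0.4635 / -0.6228 = 0.7443.

W_a / W_b ≈ 0.744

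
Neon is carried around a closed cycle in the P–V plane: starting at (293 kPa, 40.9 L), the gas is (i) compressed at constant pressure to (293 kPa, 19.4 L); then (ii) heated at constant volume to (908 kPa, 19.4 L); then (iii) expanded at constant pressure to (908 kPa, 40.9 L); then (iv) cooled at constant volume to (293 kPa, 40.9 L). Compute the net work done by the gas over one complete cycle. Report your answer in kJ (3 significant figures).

Constant-volume legs do no work.
W(i) = (293)(19.4 − 40.9) = -6300 J; W(iii) = (908)(40.9 − 19.4) = 19522 J.
W_net = -6300 + 19522 = 13222 J (the clockwise enclosed area).

W_net ≈ 13.2 kJ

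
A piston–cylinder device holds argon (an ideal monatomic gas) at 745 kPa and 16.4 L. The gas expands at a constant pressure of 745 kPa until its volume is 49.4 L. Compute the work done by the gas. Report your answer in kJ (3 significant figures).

W ≈ 24.6 kJ

Isobaric: W = P ΔV.
W = (745 kPa)(49.4 − 16.4 L) = (745)(33) = 24585 J.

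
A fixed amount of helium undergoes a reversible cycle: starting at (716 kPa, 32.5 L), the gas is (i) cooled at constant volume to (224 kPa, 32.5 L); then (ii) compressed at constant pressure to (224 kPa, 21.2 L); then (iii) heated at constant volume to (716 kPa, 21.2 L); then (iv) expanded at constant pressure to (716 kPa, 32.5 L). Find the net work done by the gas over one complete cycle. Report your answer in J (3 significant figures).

W_net ≈ 5560 J

Constant-volume legs do no work.
W(ii) = (224)(21.2 − 32.5) = -2531 J; W(iv) = (716)(32.5 − 21.2) = 8091 J.
W_net = -2531 + 8091 = 5560 J (the clockwise enclosed area).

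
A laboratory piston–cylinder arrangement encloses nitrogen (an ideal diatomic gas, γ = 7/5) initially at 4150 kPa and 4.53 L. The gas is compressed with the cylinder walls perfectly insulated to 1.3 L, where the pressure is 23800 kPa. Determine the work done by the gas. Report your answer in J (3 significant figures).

W ≈ -30400 J

Adiabatic: W = (P₁V₁ − P₂V₂)/(γ − 1) with γ = 7/5.
P₁V₁ = 18800 J, P₂V₂ = 30940 J.
W = (18800 − 30940) / 0.4 = -30351 J.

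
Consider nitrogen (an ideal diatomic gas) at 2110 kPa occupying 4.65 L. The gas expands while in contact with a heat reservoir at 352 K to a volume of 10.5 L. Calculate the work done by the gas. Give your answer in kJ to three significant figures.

W ≈ 7.99 kJ

Isothermal: W = nRT ln(V₂/V₁) = P₁V₁ ln(V₂/V₁).
P₁V₁ = (2110 kPa)(4.65 L) = 9812 J.
W = 9812 × ln(10.5/4.65) = 9812 × 0.8145
W_by_gas = 7992 J.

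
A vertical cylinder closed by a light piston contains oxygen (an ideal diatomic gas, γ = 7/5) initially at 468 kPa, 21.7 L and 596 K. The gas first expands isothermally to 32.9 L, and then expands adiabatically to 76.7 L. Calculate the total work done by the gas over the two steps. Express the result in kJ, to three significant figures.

W_total ≈ 11.5 kJ

Step 1 (isothermal): W = P₁V₁ ln(V₂/V₁) = (10156) ln(32.9/21.7) = 4226 J.
After step 1: P = 308.7 kPa, V = 32.9 L, T = 596 K.
Step 2 (adiabatic): W = (P₁V₁ − P₂V₂)/(γ−1) = (10156 − 7239)/0.4 = 7292 J.
W_total = 4226 + 7292 = 11518 J.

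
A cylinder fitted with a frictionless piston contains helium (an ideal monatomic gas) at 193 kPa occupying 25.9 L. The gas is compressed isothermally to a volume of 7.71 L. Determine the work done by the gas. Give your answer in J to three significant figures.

Isothermal: W = nRT ln(V₂/V₁) = P₁V₁ ln(V₂/V₁).
P₁V₁ = (193 kPa)(25.9 L) = 4999 J.
W = 4999 × ln(7.71/25.9) = 4999 × -1.212
W_by_gas = -6057 J.

W ≈ -6060 J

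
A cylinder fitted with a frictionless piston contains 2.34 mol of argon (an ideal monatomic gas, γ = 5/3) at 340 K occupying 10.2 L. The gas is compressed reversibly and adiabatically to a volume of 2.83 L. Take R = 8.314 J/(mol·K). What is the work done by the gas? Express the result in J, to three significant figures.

W ≈ -13400 J

Adiabatic: TV^(γ−1) = const with γ = 5/3.
T₂ = T₁ (V₁/V₂)^(γ−1) = 340 × (10.2/2.83)^0.667 = 340 × 2.351 = 799.3 K.
W_by = nCᵥ(T₁ − T₂) = (2.34)(12.47)(340 − 799.3) = -13402 J.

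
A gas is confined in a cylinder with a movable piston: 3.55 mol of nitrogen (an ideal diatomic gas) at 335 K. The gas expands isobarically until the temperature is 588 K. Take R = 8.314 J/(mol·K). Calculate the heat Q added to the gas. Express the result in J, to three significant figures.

Q ≈ 26100 J

Isobaric: W = nRΔT = (3.55)(8.314)(253) = 7467 J.
ΔU = nCᵥΔT with Cᵥ = 5R/2: ΔU = (3.55)(20.79)(253) = 18668 J.
Q = ΔU + W = 18668 + 7467 = 26135 J.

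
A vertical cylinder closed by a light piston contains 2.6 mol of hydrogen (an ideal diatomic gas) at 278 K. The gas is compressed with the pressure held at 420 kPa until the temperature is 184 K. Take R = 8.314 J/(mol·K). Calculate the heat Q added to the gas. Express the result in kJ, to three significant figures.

Q ≈ -7.11 kJ

Isobaric: W = nRΔT = (2.6)(8.314)(-94) = -2032 J.
ΔU = nCᵥΔT with Cᵥ = 5R/2: ΔU = (2.6)(20.79)(-94) = -5080 J.
Q = ΔU + W = -5080 − 2032 = -7112 J.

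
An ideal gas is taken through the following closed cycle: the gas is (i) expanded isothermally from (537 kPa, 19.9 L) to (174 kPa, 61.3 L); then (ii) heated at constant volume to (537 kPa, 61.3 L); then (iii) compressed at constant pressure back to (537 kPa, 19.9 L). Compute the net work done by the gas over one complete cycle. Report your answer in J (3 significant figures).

W_net ≈ -10200 J

Leg (i): W = PᵢVᵢ ln(V_f/Vᵢ) = (10686) ln(61.3/19.9) = 12023 J.
Leg (ii): W = 0.
Leg (iii): W = PΔV = (537)(19.9 − 61.3) = -22232 J.
W_net = 12023 − 22232 = -10209 J.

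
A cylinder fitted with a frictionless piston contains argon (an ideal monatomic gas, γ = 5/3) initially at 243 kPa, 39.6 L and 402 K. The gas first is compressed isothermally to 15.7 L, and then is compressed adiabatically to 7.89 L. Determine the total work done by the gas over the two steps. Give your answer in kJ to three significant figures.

W_total ≈ -17.3 kJ

Step 1 (isothermal): W = P₁V₁ ln(V₂/V₁) = (9623) ln(15.7/39.6) = -8903 J.
After step 1: P = 612.9 kPa, V = 15.7 L, T = 402 K.
Step 2 (adiabatic): W = (P₁V₁ − P₂V₂)/(γ−1) = (9623 − 15224)/0.667 = -8401 J.
W_total = -8903 − 8401 = -17304 J.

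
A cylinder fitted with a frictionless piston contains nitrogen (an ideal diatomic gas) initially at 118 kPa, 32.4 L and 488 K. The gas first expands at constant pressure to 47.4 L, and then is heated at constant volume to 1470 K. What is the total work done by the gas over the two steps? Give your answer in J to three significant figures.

W_total ≈ 1770 J

Step 1 (isobaric): W = PΔV = (118 kPa)(47.4 − 32.4 L) = 1770 J.
Step 2 (isochoric): W = 0 (constant volume).
W_total = 1770 + 0 = 1770 J.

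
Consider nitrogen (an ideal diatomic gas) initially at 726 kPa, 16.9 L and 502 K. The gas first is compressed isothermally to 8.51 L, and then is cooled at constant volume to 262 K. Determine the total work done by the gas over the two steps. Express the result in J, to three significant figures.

W_total ≈ -8420 J

Step 1 (isothermal): W = P₁V₁ ln(V₂/V₁) = (12269) ln(8.51/16.9) = -8418 J.
Step 2 (isochoric): W = 0 (constant volume).
W_total = -8418 + 0 = -8418 J.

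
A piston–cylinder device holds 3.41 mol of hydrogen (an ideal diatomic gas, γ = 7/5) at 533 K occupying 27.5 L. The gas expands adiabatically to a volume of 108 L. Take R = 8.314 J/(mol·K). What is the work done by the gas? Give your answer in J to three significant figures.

W ≈ 15900 J

Adiabatic: TV^(γ−1) = const with γ = 7/5.
T₂ = T₁ (V₁/V₂)^(γ−1) = 533 × (27.5/108)^0.4 = 533 × 0.5786 = 308.4 K.
W_by = nCᵥ(T₁ − T₂) = (3.41)(20.79)(533 − 308.4) = 15920 J.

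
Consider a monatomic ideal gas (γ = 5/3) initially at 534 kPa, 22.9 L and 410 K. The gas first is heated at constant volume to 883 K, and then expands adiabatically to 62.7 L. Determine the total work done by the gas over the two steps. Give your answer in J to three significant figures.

Step 1 (isochoric): W = 0 (constant volume).
After step 1: P = 1150 kPa (V unchanged).
Step 2 (adiabatic): W = (P₁V₁ − P₂V₂)/(γ−1) = (26336 − 13457)/0.667 = 19320 J.
W_total = 0 + 19320 = 19320 J.

W_total ≈ 19300 J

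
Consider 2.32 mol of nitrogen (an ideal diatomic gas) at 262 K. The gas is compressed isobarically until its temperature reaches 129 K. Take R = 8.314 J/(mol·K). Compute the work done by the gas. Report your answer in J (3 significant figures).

W ≈ -2570 J

Isobaric: W = P ΔV = nR ΔT.
W = (2.32)(8.314)(129 − 262) = -2565 J.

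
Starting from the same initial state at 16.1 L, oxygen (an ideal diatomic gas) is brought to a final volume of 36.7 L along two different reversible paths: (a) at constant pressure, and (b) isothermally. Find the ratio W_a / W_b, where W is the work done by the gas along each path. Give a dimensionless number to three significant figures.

Path (a) isobaric: W = P₁(V₂ − V₁) → W_a/(P₁V₁) = 1.28.
Path (b) isothermal: W = P₁V₁ ln(V₂/V₁) → W_b/(P₁V₁) = 0.824.
W_a / W_b = 1.28 / 0.824 = 1.553.

W_a / W_b ≈ 1.55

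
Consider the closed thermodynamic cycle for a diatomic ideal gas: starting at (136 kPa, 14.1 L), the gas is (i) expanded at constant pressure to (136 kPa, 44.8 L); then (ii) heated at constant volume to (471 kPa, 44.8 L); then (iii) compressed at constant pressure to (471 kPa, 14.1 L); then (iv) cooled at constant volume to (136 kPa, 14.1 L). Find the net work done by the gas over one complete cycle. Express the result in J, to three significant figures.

W_net ≈ -10300 J

Constant-volume legs do no work.
W(i) = (136)(44.8 − 14.1) = 4175 J; W(iii) = (471)(14.1 − 44.8) = -14460 J.
W_net = 4175 − 14460 = -10284 J (the counter-clockwise enclosed area).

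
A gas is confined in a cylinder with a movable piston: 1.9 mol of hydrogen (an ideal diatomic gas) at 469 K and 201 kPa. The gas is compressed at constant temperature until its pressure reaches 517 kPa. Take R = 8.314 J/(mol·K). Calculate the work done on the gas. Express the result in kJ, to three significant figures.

W ≈ 7.00 kJ

Isothermal process: W = nRT ln(V₂/V₁) = nRT ln(P₁/P₂).
W = (1.9)(8.314)(469) × ln(201/517)
  = 7409 × ln(0.3888) = 7409 × -0.9447
W_by_gas = -6999 J; work on gas = −W_by = 6999 J.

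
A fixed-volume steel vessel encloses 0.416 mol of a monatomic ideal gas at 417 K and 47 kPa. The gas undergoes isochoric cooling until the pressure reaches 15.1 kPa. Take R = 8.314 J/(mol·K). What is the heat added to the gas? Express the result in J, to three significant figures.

Q ≈ -1470 J

Constant volume ⇒ W = 0, so Q = ΔU = nCᵥΔT with Cᵥ = 3R/2 = 12.47 J/(mol·K).
At constant V, T₂/T₁ = P₂/P₁ ⇒ ΔT = T₁(P₂/P₁ − 1) = 417·(15.1/47 − 1) = -283 K.
ΔU = (0.416)(12.47)(-283) = -1468 J.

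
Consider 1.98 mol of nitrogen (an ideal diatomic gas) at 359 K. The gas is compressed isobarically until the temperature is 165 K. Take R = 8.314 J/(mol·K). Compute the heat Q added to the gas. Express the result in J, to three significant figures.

Isobaric: W = nRΔT = (1.98)(8.314)(-194) = -3194 J.
ΔU = nCᵥΔT with Cᵥ = 5R/2: ΔU = (1.98)(20.79)(-194) = -7984 J.
Q = ΔU + W = -7984 − 3194 = -11178 J.

Q ≈ -11200 J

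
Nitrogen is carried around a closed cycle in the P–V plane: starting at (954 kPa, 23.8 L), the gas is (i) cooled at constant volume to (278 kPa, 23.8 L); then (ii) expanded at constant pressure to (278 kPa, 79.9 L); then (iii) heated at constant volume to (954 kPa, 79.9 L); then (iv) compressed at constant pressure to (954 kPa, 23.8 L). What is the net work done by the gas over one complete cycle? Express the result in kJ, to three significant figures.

Constant-volume legs do no work.
W(ii) = (278)(79.9 − 23.8) = 15596 J; W(iv) = (954)(23.8 − 79.9) = -53519 J.
W_net = 15596 − 53519 = -37924 J (the counter-clockwise enclosed area).

W_net ≈ -37.9 kJ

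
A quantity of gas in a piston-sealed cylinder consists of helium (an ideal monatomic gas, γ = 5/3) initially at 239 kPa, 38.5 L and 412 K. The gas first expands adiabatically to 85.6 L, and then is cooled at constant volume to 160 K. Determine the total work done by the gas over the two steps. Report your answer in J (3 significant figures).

Step 1 (adiabatic): W = (P₁V₁ − P₂V₂)/(γ−1) = (9202 − 5402)/0.667 = 5700 J.
Step 2 (isochoric): W = 0 (constant volume).
W_total = 5700 + 0 = 5700 J.

W_total ≈ 5700 J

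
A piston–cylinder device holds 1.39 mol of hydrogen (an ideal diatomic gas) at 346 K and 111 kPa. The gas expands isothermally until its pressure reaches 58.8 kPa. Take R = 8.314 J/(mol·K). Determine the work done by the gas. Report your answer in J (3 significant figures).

Isothermal process: W = nRT ln(V₂/V₁) = nRT ln(P₁/P₂).
W = (1.39)(8.314)(346) × ln(111/58.8)
  = 3999 × ln(1.888) = 3999 × 0.6354
W_by_gas = 2541 J.

W ≈ 2540 J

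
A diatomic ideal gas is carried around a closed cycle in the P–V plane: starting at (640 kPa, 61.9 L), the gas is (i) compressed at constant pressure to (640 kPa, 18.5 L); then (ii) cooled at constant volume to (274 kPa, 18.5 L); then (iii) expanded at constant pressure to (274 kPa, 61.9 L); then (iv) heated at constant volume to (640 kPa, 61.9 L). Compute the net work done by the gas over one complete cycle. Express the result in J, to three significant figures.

Constant-volume legs do no work.
W(i) = (640)(18.5 − 61.9) = -27776 J; W(iii) = (274)(61.9 − 18.5) = 11892 J.
W_net = -27776 + 11892 = -15884 J (the counter-clockwise enclosed area).

W_net ≈ -15900 J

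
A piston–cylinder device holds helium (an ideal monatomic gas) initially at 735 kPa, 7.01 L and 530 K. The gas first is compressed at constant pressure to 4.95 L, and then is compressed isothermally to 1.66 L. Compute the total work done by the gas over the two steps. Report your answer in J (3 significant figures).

Step 1 (isobaric): W = PΔV = (735 kPa)(4.95 − 7.01 L) = -1514 J.
After step 1: P = 735 kPa, V = 4.95 L, T = 374.3 K.
Step 2 (isothermal): W = P₁V₁ ln(V₂/V₁) = (3638) ln(1.66/4.95) = -3975 J.
W_total = -1514 − 3975 = -5489 J.

W_total ≈ -5490 J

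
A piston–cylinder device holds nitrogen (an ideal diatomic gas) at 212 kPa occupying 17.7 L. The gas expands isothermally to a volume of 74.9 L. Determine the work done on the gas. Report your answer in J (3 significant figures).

Isothermal: W = nRT ln(V₂/V₁) = P₁V₁ ln(V₂/V₁).
P₁V₁ = (212 kPa)(17.7 L) = 3752 J.
W = 3752 × ln(74.9/17.7) = 3752 × 1.443
W_by_gas = 5413 J; work on gas = −W_by = -5413 J.

W ≈ -5410 J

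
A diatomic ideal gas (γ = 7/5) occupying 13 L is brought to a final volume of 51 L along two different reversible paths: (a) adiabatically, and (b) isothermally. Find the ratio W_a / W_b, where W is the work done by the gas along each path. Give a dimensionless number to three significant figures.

W_a / W_b ≈ 0.770

Path (a) adiabatic: W = P₁V₁(1 − (V₁/V₂)^(γ−1))/(γ−1) → W_a/(P₁V₁) = 1.053.
Path (b) isothermal: W = P₁V₁ ln(V₂/V₁) → W_b/(P₁V₁) = 1.367.
W_a / W_b = 1.053 / 1.367 = 0.7703.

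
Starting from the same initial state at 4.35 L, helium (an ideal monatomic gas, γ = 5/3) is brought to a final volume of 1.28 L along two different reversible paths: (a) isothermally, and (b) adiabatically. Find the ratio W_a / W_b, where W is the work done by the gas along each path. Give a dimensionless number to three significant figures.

W_a / W_b ≈ 0.647

Path (a) isothermal: W = P₁V₁ ln(V₂/V₁) → W_a/(P₁V₁) = -1.223.
Path (b) adiabatic: W = P₁V₁(1 − (V₁/V₂)^(γ−1))/(γ−1) → W_b/(P₁V₁) = -1.891.
W_a / W_b = -1.223 / -1.891 = 0.647.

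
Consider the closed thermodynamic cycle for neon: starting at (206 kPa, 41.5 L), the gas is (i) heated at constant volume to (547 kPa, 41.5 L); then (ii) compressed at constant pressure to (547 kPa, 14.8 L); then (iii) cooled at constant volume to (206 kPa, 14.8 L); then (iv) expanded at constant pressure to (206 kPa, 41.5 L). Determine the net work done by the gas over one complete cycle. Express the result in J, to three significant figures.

W_net ≈ -9100 J

Constant-volume legs do no work.
W(ii) = (547)(14.8 − 41.5) = -14605 J; W(iv) = (206)(41.5 − 14.8) = 5500 J.
W_net = -14605 + 5500 = -9105 J (the counter-clockwise enclosed area).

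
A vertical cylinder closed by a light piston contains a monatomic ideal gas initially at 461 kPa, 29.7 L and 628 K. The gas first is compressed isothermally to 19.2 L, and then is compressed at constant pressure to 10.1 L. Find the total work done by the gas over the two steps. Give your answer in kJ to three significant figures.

W_total ≈ -12.5 kJ

Step 1 (isothermal): W = P₁V₁ ln(V₂/V₁) = (13692) ln(19.2/29.7) = -5973 J.
After step 1: P = 713.1 kPa, V = 19.2 L, T = 628 K.
Step 2 (isobaric): W = PΔV = (713.1 kPa)(10.1 − 19.2 L) = -6489 J.
W_total = -5973 − 6489 = -12462 J.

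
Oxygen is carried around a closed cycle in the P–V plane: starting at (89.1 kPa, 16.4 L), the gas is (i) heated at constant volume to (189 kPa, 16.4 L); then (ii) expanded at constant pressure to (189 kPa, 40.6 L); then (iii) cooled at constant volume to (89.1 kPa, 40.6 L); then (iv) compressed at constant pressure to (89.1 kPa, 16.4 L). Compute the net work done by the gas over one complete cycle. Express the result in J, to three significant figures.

Constant-volume legs do no work.
W(ii) = (189)(40.6 − 16.4) = 4574 J; W(iv) = (89.1)(16.4 − 40.6) = -2156 J.
W_net = 4574 − 2156 = 2418 J (the clockwise enclosed area).

W_net ≈ 2420 J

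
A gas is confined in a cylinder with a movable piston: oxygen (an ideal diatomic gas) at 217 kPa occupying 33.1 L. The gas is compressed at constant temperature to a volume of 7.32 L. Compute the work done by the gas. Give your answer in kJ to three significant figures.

W ≈ -10.8 kJ

Isothermal: W = nRT ln(V₂/V₁) = P₁V₁ ln(V₂/V₁).
P₁V₁ = (217 kPa)(33.1 L) = 7183 J.
W = 7183 × ln(7.32/33.1) = 7183 × -1.509
W_by_gas = -10838 J.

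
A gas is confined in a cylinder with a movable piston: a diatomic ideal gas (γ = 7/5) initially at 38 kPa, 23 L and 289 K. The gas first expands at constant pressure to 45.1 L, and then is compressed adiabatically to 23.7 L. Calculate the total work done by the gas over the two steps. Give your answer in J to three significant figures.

W_total ≈ -418 J

Step 1 (isobaric): W = PΔV = (38 kPa)(45.1 − 23 L) = 839.8 J.
After step 1: P = 38 kPa, V = 45.1 L, T = 566.7 K.
Step 2 (adiabatic): W = (P₁V₁ − P₂V₂)/(γ−1) = (1714 − 2217)/0.4 = -1258 J.
W_total = 839.8 − 1258 = -417.8 J.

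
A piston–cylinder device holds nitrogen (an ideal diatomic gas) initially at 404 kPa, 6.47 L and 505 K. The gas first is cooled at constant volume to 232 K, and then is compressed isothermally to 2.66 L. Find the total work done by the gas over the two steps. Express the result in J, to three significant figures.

Step 1 (isochoric): W = 0 (constant volume).
After step 1: P = 185.6 kPa (V unchanged).
Step 2 (isothermal): W = P₁V₁ ln(V₂/V₁) = (1201) ln(2.66/6.47) = -1067 J.
W_total = 0 − 1067 = -1067 J.

W_total ≈ -1070 J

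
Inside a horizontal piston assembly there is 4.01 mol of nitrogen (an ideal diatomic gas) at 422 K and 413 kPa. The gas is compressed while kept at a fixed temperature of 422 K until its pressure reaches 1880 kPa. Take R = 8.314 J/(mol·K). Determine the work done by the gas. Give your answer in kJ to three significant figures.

W ≈ -21.3 kJ

Isothermal process: W = nRT ln(V₂/V₁) = nRT ln(P₁/P₂).
W = (4.01)(8.314)(422) × ln(413/1880)
  = 14069 × ln(0.2197) = 14069 × -1.516
W_by_gas = -21323 J.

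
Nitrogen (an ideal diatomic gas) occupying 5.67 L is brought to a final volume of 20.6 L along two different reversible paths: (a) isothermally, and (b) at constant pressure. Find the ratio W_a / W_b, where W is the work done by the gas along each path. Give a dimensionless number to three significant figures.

W_a / W_b ≈ 0.490

Path (a) isothermal: W = P₁V₁ ln(V₂/V₁) → W_a/(P₁V₁) = 1.29.
Path (b) isobaric: W = P₁(V₂ − V₁) → W_b/(P₁V₁) = 2.633.
W_a / W_b = 1.29 / 2.633 = 0.4899.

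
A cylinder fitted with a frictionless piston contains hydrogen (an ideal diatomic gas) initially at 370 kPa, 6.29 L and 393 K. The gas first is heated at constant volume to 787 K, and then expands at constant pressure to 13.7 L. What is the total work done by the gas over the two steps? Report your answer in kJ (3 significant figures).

Step 1 (isochoric): W = 0 (constant volume).
After step 1: P = 740.9 kPa (V unchanged).
Step 2 (isobaric): W = PΔV = (740.9 kPa)(13.7 − 6.29 L) = 5490 J.
W_total = 0 + 5490 = 5490 J.

W_total ≈ 5.49 kJ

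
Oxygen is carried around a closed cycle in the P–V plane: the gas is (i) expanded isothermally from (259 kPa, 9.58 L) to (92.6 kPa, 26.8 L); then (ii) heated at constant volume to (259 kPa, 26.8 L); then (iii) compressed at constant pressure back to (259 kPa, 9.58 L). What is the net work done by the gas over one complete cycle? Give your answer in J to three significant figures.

W_net ≈ -1910 J

Leg (i): W = PᵢVᵢ ln(V_f/Vᵢ) = (2481) ln(26.8/9.58) = 2552 J.
Leg (ii): W = 0.
Leg (iii): W = PΔV = (259)(9.58 − 26.8) = -4460 J.
W_net = 2552 − 4460 = -1907 J.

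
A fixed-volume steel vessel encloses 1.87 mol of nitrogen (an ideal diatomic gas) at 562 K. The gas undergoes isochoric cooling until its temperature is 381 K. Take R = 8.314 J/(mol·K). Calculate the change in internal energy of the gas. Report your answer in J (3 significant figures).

ΔU ≈ -7040 J

Constant volume ⇒ W = 0, so Q = ΔU = nCᵥΔT with Cᵥ = 5R/2 = 20.79 J/(mol·K).
ΔU = (1.87)(20.79)(381 − 562) = -7035 J.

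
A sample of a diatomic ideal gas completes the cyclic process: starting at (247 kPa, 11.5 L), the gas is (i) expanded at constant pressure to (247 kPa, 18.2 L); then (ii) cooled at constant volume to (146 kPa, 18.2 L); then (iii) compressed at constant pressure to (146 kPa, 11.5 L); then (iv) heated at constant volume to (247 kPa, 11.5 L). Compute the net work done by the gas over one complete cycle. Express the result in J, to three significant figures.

W_net ≈ 677 J

Constant-volume legs do no work.
W(i) = (247)(18.2 − 11.5) = 1655 J; W(iii) = (146)(11.5 − 18.2) = -978.2 J.
W_net = 1655 − 978.2 = 676.7 J (the clockwise enclosed area).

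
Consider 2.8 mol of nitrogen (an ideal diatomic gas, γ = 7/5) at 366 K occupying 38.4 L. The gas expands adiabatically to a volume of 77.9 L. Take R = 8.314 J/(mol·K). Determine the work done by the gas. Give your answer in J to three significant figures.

W ≈ 5250 J

Adiabatic: TV^(γ−1) = const with γ = 7/5.
T₂ = T₁ (V₁/V₂)^(γ−1) = 366 × (38.4/77.9)^0.4 = 366 × 0.7536 = 275.8 K.
W_by = nCᵥ(T₁ − T₂) = (2.8)(20.79)(366 − 275.8) = 5249 J.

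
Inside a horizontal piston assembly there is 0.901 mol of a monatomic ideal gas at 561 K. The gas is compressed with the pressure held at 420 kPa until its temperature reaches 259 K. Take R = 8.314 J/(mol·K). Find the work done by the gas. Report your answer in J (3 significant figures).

W ≈ -2260 J

Isobaric: W = P ΔV = nR ΔT.
W = (0.901)(8.314)(259 − 561) = -2262 J.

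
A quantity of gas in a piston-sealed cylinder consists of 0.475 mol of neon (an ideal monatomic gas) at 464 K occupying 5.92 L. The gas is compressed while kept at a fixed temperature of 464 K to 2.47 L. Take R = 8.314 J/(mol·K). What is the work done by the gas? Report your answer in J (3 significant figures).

Isothermal: W = nRT ln(V₂/V₁).
W = (0.475)(8.314)(464) × ln(2.47/5.92)
  = 1832 × -0.8741
W_by_gas = -1602 J.

W ≈ -1600 J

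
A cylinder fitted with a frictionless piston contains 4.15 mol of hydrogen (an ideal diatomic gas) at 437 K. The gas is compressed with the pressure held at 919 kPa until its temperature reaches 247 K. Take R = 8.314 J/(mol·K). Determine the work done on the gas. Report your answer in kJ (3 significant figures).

Isobaric: W = P ΔV = nR ΔT.
W = (4.15)(8.314)(247 − 437) = -6556 J.
Work on gas = −W_by = 6556 J.

W ≈ 6.56 kJ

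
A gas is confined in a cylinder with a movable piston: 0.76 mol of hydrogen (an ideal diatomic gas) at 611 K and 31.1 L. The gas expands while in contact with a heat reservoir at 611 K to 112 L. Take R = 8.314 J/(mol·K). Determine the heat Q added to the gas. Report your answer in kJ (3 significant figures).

Q ≈ 4.95 kJ

Isothermal ⇒ ΔU = 0, so Q = W = nRT ln(V₂/V₁).
Q = (0.76)(8.314)(611) ln(112/31.1) = 3861 × 1.281 = 4947 J.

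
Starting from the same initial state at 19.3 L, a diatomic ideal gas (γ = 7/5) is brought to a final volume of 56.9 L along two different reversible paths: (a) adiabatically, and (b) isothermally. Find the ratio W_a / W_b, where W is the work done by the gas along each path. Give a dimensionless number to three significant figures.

W_a / W_b ≈ 0.812

Path (a) adiabatic: W = P₁V₁(1 − (V₁/V₂)^(γ−1))/(γ−1) → W_a/(P₁V₁) = 0.8777.
Path (b) isothermal: W = P₁V₁ ln(V₂/V₁) → W_b/(P₁V₁) = 1.081.
W_a / W_b = 0.8777 / 1.081 = 0.8118.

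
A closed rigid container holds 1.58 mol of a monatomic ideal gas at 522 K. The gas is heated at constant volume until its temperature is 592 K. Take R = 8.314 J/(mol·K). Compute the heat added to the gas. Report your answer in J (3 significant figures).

Constant volume ⇒ W = 0, so Q = ΔU = nCᵥΔT with Cᵥ = 3R/2 = 12.47 J/(mol·K).
ΔU = (1.58)(12.47)(592 − 522) = 1379 J.

Q ≈ 1380 J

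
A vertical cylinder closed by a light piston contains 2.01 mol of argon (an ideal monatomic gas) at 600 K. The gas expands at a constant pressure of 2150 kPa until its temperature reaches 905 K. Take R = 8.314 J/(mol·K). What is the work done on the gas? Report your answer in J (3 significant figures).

W ≈ -5100 J

Isobaric: W = P ΔV = nR ΔT.
W = (2.01)(8.314)(905 − 600) = 5097 J.
Work on gas = −W_by = -5097 J.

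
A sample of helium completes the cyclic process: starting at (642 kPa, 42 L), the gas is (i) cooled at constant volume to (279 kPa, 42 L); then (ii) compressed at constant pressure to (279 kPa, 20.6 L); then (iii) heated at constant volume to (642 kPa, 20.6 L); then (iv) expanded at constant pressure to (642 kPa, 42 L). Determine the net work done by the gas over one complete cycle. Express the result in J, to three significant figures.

W_net ≈ 7770 J

Constant-volume legs do no work.
W(ii) = (279)(20.6 − 42) = -5971 J; W(iv) = (642)(42 − 20.6) = 13739 J.
W_net = -5971 + 13739 = 7768 J (the clockwise enclosed area).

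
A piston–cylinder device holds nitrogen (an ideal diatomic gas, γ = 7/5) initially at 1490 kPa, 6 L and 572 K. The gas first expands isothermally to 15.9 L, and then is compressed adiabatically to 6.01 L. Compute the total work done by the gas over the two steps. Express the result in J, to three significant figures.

Step 1 (isothermal): W = P₁V₁ ln(V₂/V₁) = (8940) ln(15.9/6) = 8713 J.
After step 1: P = 562.3 kPa, V = 15.9 L, T = 572 K.
Step 2 (adiabatic): W = (P₁V₁ − P₂V₂)/(γ−1) = (8940 − 13193)/0.4 = -10633 J.
W_total = 8713 − 10633 = -1920 J.

W_total ≈ -1920 J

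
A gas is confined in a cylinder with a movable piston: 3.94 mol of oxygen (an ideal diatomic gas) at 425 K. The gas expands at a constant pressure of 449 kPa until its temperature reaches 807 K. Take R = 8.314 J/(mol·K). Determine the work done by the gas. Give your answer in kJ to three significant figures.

Isobaric: W = P ΔV = nR ΔT.
W = (3.94)(8.314)(807 − 425) = 12513 J.

W ≈ 12.5 kJ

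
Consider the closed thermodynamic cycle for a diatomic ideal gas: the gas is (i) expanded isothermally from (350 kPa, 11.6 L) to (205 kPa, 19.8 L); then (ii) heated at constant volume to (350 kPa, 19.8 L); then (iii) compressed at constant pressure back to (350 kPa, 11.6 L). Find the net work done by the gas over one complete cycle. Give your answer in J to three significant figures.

W_net ≈ -699 J

Leg (i): W = PᵢVᵢ ln(V_f/Vᵢ) = (4060) ln(19.8/11.6) = 2171 J.
Leg (ii): W = 0.
Leg (iii): W = PΔV = (350)(11.6 − 19.8) = -2870 J.
W_net = 2171 − 2870 = -699.2 J.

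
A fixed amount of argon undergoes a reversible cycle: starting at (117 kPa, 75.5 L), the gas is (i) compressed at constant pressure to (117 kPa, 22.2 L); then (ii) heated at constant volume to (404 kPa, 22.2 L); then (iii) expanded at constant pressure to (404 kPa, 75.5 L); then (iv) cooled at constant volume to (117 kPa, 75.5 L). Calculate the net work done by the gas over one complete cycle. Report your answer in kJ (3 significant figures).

W_net ≈ 15.3 kJ

Constant-volume legs do no work.
W(i) = (117)(22.2 − 75.5) = -6236 J; W(iii) = (404)(75.5 − 22.2) = 21533 J.
W_net = -6236 + 21533 = 15297 J (the clockwise enclosed area).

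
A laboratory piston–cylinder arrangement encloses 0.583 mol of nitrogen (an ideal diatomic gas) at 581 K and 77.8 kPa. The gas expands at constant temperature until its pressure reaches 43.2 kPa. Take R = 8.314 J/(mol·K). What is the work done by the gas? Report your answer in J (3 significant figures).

Isothermal process: W = nRT ln(V₂/V₁) = nRT ln(P₁/P₂).
W = (0.583)(8.314)(581) × ln(77.8/43.2)
  = 2816 × ln(1.801) = 2816 × 0.5883
W_by_gas = 1657 J.

W ≈ 1660 J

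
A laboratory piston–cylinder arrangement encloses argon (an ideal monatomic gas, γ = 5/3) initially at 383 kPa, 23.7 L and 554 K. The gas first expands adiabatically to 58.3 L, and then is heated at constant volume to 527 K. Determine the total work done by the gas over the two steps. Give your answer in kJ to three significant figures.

Step 1 (adiabatic): W = (P₁V₁ − P₂V₂)/(γ−1) = (9077 − 4981)/0.667 = 6144 J.
Step 2 (isochoric): W = 0 (constant volume).
W_total = 6144 + 0 = 6144 J.

W_total ≈ 6.14 kJ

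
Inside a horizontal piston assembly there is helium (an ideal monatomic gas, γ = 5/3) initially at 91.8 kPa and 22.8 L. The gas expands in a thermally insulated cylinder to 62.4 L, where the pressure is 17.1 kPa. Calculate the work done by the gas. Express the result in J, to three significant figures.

Adiabatic: W = (P₁V₁ − P₂V₂)/(γ − 1) with γ = 5/3.
P₁V₁ = 2093 J, P₂V₂ = 1067 J.
W = (2093 − 1067) / 0.6667 = 1539 J.

W ≈ 1540 J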